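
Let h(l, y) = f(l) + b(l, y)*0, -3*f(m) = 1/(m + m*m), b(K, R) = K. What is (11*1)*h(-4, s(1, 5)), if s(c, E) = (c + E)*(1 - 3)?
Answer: -11/36 ≈ -0.30556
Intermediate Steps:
s(c, E) = -2*E - 2*c (s(c, E) = (E + c)*(-2) = -2*E - 2*c)
f(m) = -1/(3*(m + m**2)) (f(m) = -1/(3*(m + m*m)) = -1/(3*(m + m**2)))
h(l, y) = -1/(3*l*(1 + l)) (h(l, y) = -1/(3*l*(1 + l)) + l*0 = -1/(3*l*(1 + l)) + 0 = -1/(3*l*(1 + l)))
(11*1)*h(-4, s(1, 5)) = (11*1)*(-1/3/(-4*(1 - 4))) = 11*(-1/3*(-1/4)/(-3)) = 11*(-1/3*(-1/4)*(-1/3)) = 11*(-1/36) = -11/36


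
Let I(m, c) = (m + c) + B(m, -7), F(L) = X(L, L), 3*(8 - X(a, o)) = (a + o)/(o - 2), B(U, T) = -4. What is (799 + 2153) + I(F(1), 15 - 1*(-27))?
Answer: 8996/3 ≈ 2998.7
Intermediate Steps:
X(a, o) = 8 - (a + o)/(3*(-2 + o)) (X(a, o) = 8 - (a + o)/(3*(o - 2)) = 8 - (a + o)/(3*(-2 + o)))
F(L) = (-48 + 22*L)/(3*(-2 + L)) (F(L) = (-48 - L + 23*L)/(3*(-2 + L)) = (-48 + 22*L)/(3*(-2 + L)))
I(m, c) = -4 + c + m (I(m, c) = (m + c) - 4 = (c + m) - 4 = -4 + c + m)
(799 + 2153) + I(F(1), 15 - 1*(-27)) = (799 + 2153) + (-4 + (15 - 1*(-27)) + 2*(-24 + 11*1)/(3*(-2 + 1))) = 2952 + (-4 + (15 + 27) + (⅔)*(-24 + 11)/(-1)) = 2952 + (-4 + 42 + (⅔)*(-1)*(-13)) = 2952 + (-4 + 42 + 26/3) = 2952 + 140/3 = 8996/3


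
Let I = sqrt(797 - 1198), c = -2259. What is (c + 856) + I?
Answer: -1403 + I*sqrt(401) ≈ -1403.0 + 20.025*I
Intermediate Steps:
I = I*sqrt(401) (I = sqrt(-401) = I*sqrt(401) ≈ 20.025*I)
(c + 856) + I = (-2259 + 856) + I*sqrt(401) = -1403 + I*sqrt(401)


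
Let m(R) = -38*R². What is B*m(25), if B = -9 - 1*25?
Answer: 807500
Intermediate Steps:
B = -34 (B = -9 - 25 = -34)
B*m(25) = -(-1292)*25² = -(-1292)*625 = -34*(-23750) = 807500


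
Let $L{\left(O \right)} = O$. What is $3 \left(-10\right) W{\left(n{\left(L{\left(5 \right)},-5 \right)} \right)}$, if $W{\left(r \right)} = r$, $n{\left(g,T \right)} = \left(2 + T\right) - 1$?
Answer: $120$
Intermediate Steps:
$n{\left(g,T \right)} = 1 + T$
$3 \left(-10\right) W{\left(n{\left(L{\left(5 \right)},-5 \right)} \right)} = 3 \left(-10\right) \left(1 - 5\right) = \left(-30\right) \left(-4\right) = 120$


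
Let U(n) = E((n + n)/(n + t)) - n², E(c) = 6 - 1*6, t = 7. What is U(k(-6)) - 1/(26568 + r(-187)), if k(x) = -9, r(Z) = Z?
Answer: -2136862/26381 ≈ -81.000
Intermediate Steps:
E(c) = 0 (E(c) = 6 - 6 = 0)
U(n) = -n² (U(n) = 0 - n² = -n²)
U(k(-6)) - 1/(26568 + r(-187)) = -1*(-9)² - 1/(26568 - 187) = -1*81 - 1/26381 = -81 - 1*1/26381 = -81 - 1/26381 = -2136862/26381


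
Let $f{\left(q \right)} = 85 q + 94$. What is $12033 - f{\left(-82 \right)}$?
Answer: $18909$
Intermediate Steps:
$f{\left(q \right)} = 94 + 85 q$
$12033 - f{\left(-82 \right)} = 12033 - \left(94 + 85 \left(-82\right)\right) = 12033 - \left(94 - 6970\right) = 12033 - -6876 = 12033 + 6876 = 18909$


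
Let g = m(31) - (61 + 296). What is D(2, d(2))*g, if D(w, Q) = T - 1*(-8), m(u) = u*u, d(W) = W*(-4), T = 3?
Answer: 6644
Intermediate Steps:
d(W) = -4*W
m(u) = u²
D(w, Q) = 11 (D(w, Q) = 3 - 1*(-8) = 3 + 8 = 11)
g = 604 (g = 31² - (61 + 296) = 961 - 1*357 = 961 - 357 = 604)
D(2, d(2))*g = 11*604 = 6644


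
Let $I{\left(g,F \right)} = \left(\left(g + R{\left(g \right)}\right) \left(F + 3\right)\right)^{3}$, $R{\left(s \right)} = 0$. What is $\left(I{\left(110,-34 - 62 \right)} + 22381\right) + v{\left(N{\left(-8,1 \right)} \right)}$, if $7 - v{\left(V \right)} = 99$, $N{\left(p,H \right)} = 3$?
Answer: $-1070599144711$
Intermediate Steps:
$v{\left(V \right)} = -92$ ($v{\left(V \right)} = 7 - 99 = -92$)
$I{\left(g,F \right)} = g^{3} \left(3 + F\right)^{3}$ ($I{\left(g,F \right)} = \left(\left(g + 0\right) \left(F + 3\right)\right)^{3} = \left(g \left(3 + F\right)\right)^{3} = g^{3} \left(3 + F\right)^{3}$)
$\left(I{\left(110,-34 - 62 \right)} + 22381\right) + v{\left(N{\left(-8,1 \right)} \right)} = \left(110^{3} \left(3 - 96\right)^{3} + 22381\right) - 92 = \left(1331000 \left(3 - 96\right)^{3} + 22381\right) - 92 = \left(1331000 \left(-93\right)^{3} + 22381\right) - 92 = \left(1331000 \left(-804357\right) + 22381\right) - 92 = \left(-1070599167000 + 22381\right) - 92 = -1070599144619 - 92 = -1070599144711$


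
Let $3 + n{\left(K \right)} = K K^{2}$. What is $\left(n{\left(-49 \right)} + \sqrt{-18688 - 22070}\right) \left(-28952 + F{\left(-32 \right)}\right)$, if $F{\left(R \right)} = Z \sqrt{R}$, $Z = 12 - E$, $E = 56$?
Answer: $88 \left(329 + 2 i \sqrt{2}\right) \left(117652 - i \sqrt{40758}\right) \approx 3.4063 \cdot 10^{9} + 2.3439 \cdot 10^{7} i$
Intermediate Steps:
$n{\left(K \right)} = -3 + K^{3}$ ($n{\left(K \right)} = -3 + K K^{2} = -3 + K^{3}$)
$Z = -44$ ($Z = 12 - 56 = -44$)
$F{\left(R \right)} = - 44 \sqrt{R}$
$\left(n{\left(-49 \right)} + \sqrt{-18688 - 22070}\right) \left(-28952 + F{\left(-32 \right)}\right) = \left(\left(-3 + \left(-49\right)^{3}\right) + \sqrt{-18688 - 22070}\right) \left(-28952 - 44 \sqrt{-32}\right) = \left(\left(-3 - 117649\right) + \sqrt{-40758}\right) \left(-28952 - 44 \cdot 4 i \sqrt{2}\right) = \left(-117652 + i \sqrt{40758}\right) \left(-28952 - 176 i \sqrt{2}\right)$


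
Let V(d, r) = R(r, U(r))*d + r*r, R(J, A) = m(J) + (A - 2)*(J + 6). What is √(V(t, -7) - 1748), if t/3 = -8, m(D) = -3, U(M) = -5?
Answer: I*√1795 ≈ 42.367*I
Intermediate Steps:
t = -24 (t = 3*(-8) = -24)
R(J, A) = -3 + (-2 + A)*(6 + J) (R(J, A) = -3 + (A - 2)*(J + 6) = -3 + (-2 + A)*(6 + J))
V(d, r) = r² + d*(-45 - 7*r) (V(d, r) = (-15 - 2*r + 6*(-5) - 5*r)*d + r*r = (-15 - 2*r - 30 - 5*r)*d + r² = (-45 - 7*r)*d + r² = d*(-45 - 7*r) + r² = r² + d*(-45 - 7*r))
√(V(t, -7) - 1748) = √(((-7)² - 1*(-24)*(45 + 7*(-7))) - 1748) = √((49 - 1*(-24)*(45 - 49)) - 1748) = √((49 - 1*(-24)*(-4)) - 1748) = √((49 - 96) - 1748) = √(-47 - 1748) = √(-1795) = I*√1795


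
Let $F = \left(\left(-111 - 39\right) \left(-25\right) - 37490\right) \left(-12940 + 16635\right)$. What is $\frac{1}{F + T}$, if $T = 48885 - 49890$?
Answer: $- \frac{1}{124670305} \approx -8.0212 \cdot 10^{-9}$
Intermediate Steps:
$T = -1005$
$F = -124669300$ ($F = \left(\left(-150\right) \left(-25\right) - 37490\right) 3695 = \left(3750 - 37490\right) 3695 = \left(-33740\right) 3695 = -124669300$)
$\frac{1}{F + T} = \frac{1}{-124669300 - 1005} = \frac{1}{-124670305} = - \frac{1}{124670305}$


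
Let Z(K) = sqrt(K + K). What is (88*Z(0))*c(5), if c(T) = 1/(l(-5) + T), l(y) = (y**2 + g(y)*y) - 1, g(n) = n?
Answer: 0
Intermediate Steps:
l(y) = -1 + 2*y**2 (l(y) = (y**2 + y*y) - 1 = (y**2 + y**2) - 1 = 2*y**2 - 1 = -1 + 2*y**2)
Z(K) = sqrt(2)*sqrt(K) (Z(K) = sqrt(2*K) = sqrt(2)*sqrt(K))
c(T) = 1/(49 + T) (c(T) = 1/((-1 + 2*(-5)**2) + T) = 1/((-1 + 2*25) + T) = 1/((-1 + 50) + T) = 1/(49 + T))
(88*Z(0))*c(5) = (88*(sqrt(2)*sqrt(0)))/(49 + 5) = (88*(sqrt(2)*0))/54 = (88*0)*(1/54) = 0*(1/54) = 0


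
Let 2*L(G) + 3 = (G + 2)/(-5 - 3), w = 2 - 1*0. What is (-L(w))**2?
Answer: 49/16 ≈ 3.0625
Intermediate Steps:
w = 2 (w = 2 + 0 = 2)
L(G) = -13/8 - G/16 (L(G) = -3/2 + ((G + 2)/(-5 - 3))/2 = -3/2 + ((2 + G)/(-8))/2 = -3/2 + ((2 + G)*(-1/8))/2 = -3/2 + (-1/4 - G/8)/2 = -3/2 + (-1/8 - G/16) = -13/8 - G/16)
(-L(w))**2 = (-(-13/8 - 1/16*2))**2 = (-(-13/8 - 1/8))**2 = (-1*(-7/4))**2 = (7/4)**2 = 49/16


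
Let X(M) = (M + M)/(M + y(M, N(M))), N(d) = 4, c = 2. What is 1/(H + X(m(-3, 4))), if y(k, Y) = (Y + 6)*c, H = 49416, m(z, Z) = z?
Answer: 17/840066 ≈ 2.0237e-5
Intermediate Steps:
y(k, Y) = 12 + 2*Y (y(k, Y) = (Y + 6)*2 = (6 + Y)*2 = 12 + 2*Y)
X(M) = 2*M/(20 + M) (X(M) = (M + M)/(M + (12 + 2*4)) = (2*M)/(M + (12 + 8)) = (2*M)/(M + 20) = (2*M)/(20 + M) = 2*M/(20 + M))
1/(H + X(m(-3, 4))) = 1/(49416 + 2*(-3)/(20 - 3)) = 1/(49416 + 2*(-3)/17) = 1/(49416 + 2*(-3)*(1/17)) = 1/(49416 - 6/17) = 1/(840066/17) = 17/840066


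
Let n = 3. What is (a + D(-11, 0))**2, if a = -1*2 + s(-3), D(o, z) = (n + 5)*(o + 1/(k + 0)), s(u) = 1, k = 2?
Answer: 7225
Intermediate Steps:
D(o, z) = 4 + 8*o (D(o, z) = (3 + 5)*(o + 1/(2 + 0)) = 8*(o + 1/2) = 8*(1/2 + o) = 4 + 8*o)
a = -1 (a = -1*2 + 1 = -2 + 1 = -1)
(a + D(-11, 0))**2 = (-1 + (4 + 8*(-11)))**2 = (-1 + (4 - 88))**2 = (-1 - 84)**2 = (-85)**2 = 7225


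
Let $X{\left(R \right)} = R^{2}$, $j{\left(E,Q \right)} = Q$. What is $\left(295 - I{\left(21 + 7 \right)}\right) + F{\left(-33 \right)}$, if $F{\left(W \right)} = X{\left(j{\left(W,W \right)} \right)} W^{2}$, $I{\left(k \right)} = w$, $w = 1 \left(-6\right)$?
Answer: $1186222$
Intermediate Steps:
$w = -6$
$I{\left(k \right)} = -6$
$F{\left(W \right)} = W^{4}$ ($F{\left(W \right)} = W^{2} W^{2} = W^{4}$)
$\left(295 - I{\left(21 + 7 \right)}\right) + F{\left(-33 \right)} = \left(295 - -6\right) + \left(-33\right)^{4} = \left(295 + 6\right) + 1185921 = 301 + 1185921 = 1186222$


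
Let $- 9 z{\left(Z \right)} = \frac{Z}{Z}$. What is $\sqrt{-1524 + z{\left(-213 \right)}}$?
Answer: $\frac{i \sqrt{13717}}{3} \approx 39.04 i$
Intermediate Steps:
$z{\left(Z \right)} = - \frac{1}{9}$ ($z{\left(Z \right)} = - \frac{Z \frac{1}{Z}}{9} = \left(- \frac{1}{9}\right) 1 = - \frac{1}{9}$)
$\sqrt{-1524 + z{\left(-213 \right)}} = \sqrt{-1524 - \frac{1}{9}} = \sqrt{- \frac{13717}{9}} = \frac{i \sqrt{13717}}{3}$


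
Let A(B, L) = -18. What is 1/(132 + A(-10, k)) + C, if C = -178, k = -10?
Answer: -20291/114 ≈ -177.99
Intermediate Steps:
1/(132 + A(-10, k)) + C = 1/(132 - 18) - 178 = 1/114 - 178 = -20291/114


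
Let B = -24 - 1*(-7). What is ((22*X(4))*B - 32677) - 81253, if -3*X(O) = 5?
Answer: -339920/3 ≈ -1.1331e+5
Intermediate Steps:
X(O) = -5/3 (X(O) = -⅓*5 = -5/3)
B = -17 (B = -24 + 7 = -17)
((22*X(4))*B - 32677) - 81253 = ((22*(-5/3))*(-17) - 32677) - 81253 = (-110/3*(-17) - 32677) - 81253 = (1870/3 - 32677) - 81253 = -96161/3 - 81253 = -339920/3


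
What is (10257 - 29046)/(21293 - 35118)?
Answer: 18789/13825 ≈ 1.3591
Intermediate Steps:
(10257 - 29046)/(21293 - 35118) = -18789/(-13825) = -18789*(-1/13825) = 18789/13825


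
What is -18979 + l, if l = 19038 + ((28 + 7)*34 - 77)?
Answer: 1172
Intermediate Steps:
l = 20151 (l = 19038 + (35*34 - 77) = 19038 + (1190 - 77) = 19038 + 1113 = 20151)
-18979 + l = -18979 + 20151 = 1172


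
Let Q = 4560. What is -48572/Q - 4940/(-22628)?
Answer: -67285051/6448980 ≈ -10.433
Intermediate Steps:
-48572/Q - 4940/(-22628) = -48572/4560 - 4940/(-22628) = -48572*1/4560 - 4940*(-1/22628) = -12143/1140 + 1235/5657 = -67285051/6448980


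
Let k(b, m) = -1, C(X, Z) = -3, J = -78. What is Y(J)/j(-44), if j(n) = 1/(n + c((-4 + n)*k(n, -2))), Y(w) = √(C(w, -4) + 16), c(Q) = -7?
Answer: -51*√13 ≈ -183.88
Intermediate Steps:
Y(w) = √13 (Y(w) = √(-3 + 16) = √13)
j(n) = 1/(-7 + n) (j(n) = 1/(n - 7) = 1/(-7 + n))
Y(J)/j(-44) = √13/(1/(-7 - 44)) = √13/(1/(-51)) = √13/(-1/51) = √13*(-51) = -51*√13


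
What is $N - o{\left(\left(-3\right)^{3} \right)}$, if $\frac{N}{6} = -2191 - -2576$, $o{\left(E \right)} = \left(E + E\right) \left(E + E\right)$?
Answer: $-606$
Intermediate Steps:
$o{\left(E \right)} = 4 E^{2}$ ($o{\left(E \right)} = 2 E 2 E = 4 E^{2}$)
$N = 2310$ ($N = 6 \left(-2191 - -2576\right) = 6 \left(-2191 + 2576\right) = 6 \cdot 385 = 2310$)
$N - o{\left(\left(-3\right)^{3} \right)} = 2310 - 4 \left(\left(-3\right)^{3}\right)^{2} = 2310 - 4 \left(-27\right)^{2} = 2310 - 4 \cdot 729 = 2310 - 2916 = -606$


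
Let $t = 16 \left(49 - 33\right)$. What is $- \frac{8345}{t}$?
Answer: $- \frac{8345}{256} \approx -32.598$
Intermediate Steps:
$t = 256$ ($t = 16 \cdot 16 = 256$)
$- \frac{8345}{t} = - \frac{8345}{256}$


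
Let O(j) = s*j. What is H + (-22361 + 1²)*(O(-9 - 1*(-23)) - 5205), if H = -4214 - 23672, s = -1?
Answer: 116668954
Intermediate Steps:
H = -27886
O(j) = -j
H + (-22361 + 1²)*(O(-9 - 1*(-23)) - 5205) = -27886 + (-22361 + 1²)*(-(-9 - 1*(-23)) - 5205) = -27886 + (-22361 + 1)*(-(-9 + 23) - 5205) = -27886 - 22360*(-1*14 - 5205) = -27886 - 22360*(-14 - 5205) = -27886 - 22360*(-5219) = -27886 + 116696840 = 116668954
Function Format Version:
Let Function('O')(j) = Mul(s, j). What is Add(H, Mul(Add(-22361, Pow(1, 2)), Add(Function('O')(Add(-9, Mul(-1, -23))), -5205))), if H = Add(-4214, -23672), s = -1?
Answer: 116668954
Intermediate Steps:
H = -27886
Function('O')(j) = Mul(-1, j)
Add(H, Mul(Add(-22361, Pow(1, 2)), Add(Function('O')(Add(-9, Mul(-1, -23))), -5205))) = Add(-27886, Mul(Add(-22361, Pow(1, 2)), Add(Mul(-1, Add(-9, Mul(-1, -23))), -5205))) = Add(-27886, Mul(Add(-22361, 1), Add(Mul(-1, Add(-9, 23)), -5205))) = Add(-27886, Mul(-22360, Add(Mul(-1, 14), -5205))) = Add(-27886, Mul(-22360, Add(-14, -5205))) = Add(-27886, Mul(-22360, -5219)) = Add(-27886, 116696840) = 116668954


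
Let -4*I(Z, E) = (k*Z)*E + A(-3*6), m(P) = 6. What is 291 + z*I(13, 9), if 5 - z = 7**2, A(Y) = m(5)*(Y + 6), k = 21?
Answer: 26526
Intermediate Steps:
A(Y) = 36 + 6*Y (A(Y) = 6*(Y + 6) = 6*(6 + Y) = 36 + 6*Y)
I(Z, E) = 18 - 21*E*Z/4 (I(Z, E) = -((21*Z)*E + (36 + 6*(-3*6)))/4 = -(21*E*Z + (36 + 6*(-18)))/4 = -(21*E*Z + (36 - 108))/4 = -(21*E*Z - 72)/4 = -(-72 + 21*E*Z)/4 = 18 - 21*E*Z/4)
z = -44 (z = 5 - 1*7**2 = 5 - 1*49 = 5 - 49 = -44)
291 + z*I(13, 9) = 291 - 44*(18 - 21/4*9*13) = 291 - 44*(18 - 2457/4) = 291 - 44*(-2385/4) = 291 + 26235 = 26526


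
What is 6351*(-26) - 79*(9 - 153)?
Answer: -153750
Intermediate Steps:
6351*(-26) - 79*(9 - 153) = -165126 - 79*(-144) = -165126 - 1*(-11376) = -165126 + 11376 = -153750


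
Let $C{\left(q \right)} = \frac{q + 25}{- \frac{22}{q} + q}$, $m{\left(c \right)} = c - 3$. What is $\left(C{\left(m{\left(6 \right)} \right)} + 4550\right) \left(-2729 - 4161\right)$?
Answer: $-31304980$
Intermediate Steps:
$m{\left(c \right)} = -3 + c$ ($m{\left(c \right)} = c - 3 = -3 + c$)
$C{\left(q \right)} = \frac{25 + q}{q - \frac{22}{q}}$
$\left(C{\left(m{\left(6 \right)} \right)} + 4550\right) \left(-2729 - 4161\right) = \left(\frac{\left(-3 + 6\right) \left(25 + \left(-3 + 6\right)\right)}{-22 + \left(-3 + 6\right)^{2}} + 4550\right) \left(-2729 - 4161\right) = \left(\frac{3 \left(25 + 3\right)}{-22 + 3^{2}} + 4550\right) \left(-6890\right) = \left(3 \frac{1}{-22 + 9} \cdot 28 + 4550\right) \left(-6890\right) = \left(3 \frac{1}{-13} \cdot 28 + 4550\right) \left(-6890\right) = \left(3 \left(- \frac{1}{13}\right) 28 + 4550\right) \left(-6890\right) = \left(- \frac{84}{13} + 4550\right) \left(-6890\right) = \frac{59066}{13} \left(-6890\right) = -31304980$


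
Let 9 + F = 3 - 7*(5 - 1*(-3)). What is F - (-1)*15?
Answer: -47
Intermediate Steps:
F = -62 (F = -9 + (3 - 7*(5 - 1*(-3))) = -9 + (3 - 7*(5 + 3)) = -9 + (3 - 7*8) = -9 + (3 - 56) = -9 - 53 = -62)
F - (-1)*15 = -62 - (-1)*15 = -62 - 1*(-15) = -62 + 15 = -47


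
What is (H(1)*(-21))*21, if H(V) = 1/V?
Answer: -441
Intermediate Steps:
(H(1)*(-21))*21 = (-21/1)*21 = (1*(-21))*21 = -21*21 = -441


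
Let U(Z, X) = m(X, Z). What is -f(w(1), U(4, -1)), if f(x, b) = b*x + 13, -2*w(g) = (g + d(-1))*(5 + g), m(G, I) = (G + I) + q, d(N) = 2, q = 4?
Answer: 50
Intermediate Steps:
m(G, I) = 4 + G + I (m(G, I) = (G + I) + 4 = 4 + G + I)
w(g) = -(2 + g)*(5 + g)/2 (w(g) = -(g + 2)*(5 + g)/2 = -(2 + g)*(5 + g)/2)
U(Z, X) = 4 + X + Z
f(x, b) = 13 + b*x
-f(w(1), U(4, -1)) = -(13 + (4 - 1 + 4)*(-5 - 7/2*1 - ½*1²)) = -(13 + 7*(-5 - 7/2 - ½*1)) = -(13 + 7*(-5 - 7/2 - ½)) = -(13 + 7*(-9)) = -(13 - 63) = -1*(-50) = 50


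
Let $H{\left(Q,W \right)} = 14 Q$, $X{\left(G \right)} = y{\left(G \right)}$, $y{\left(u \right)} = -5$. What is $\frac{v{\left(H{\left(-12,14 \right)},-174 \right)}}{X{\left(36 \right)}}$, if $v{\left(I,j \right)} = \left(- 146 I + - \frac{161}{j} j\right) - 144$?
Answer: $- \frac{24223}{5} \approx -4844.6$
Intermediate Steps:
$X{\left(G \right)} = -5$
$v{\left(I,j \right)} = -305 - 146 I$ ($v{\left(I,j \right)} = \left(- 146 I - 161\right) - 144 = \left(-161 - 146 I\right) - 144 = -305 - 146 I$)
$\frac{v{\left(H{\left(-12,14 \right)},-174 \right)}}{X{\left(36 \right)}} = \frac{-305 - 146 \cdot 14 \left(-12\right)}{-5} = \left(-305 - -24528\right) \left(- \frac{1}{5}\right) = \left(-305 + 24528\right) \left(- \frac{1}{5}\right) = 24223 \left(- \frac{1}{5}\right) = - \frac{24223}{5}$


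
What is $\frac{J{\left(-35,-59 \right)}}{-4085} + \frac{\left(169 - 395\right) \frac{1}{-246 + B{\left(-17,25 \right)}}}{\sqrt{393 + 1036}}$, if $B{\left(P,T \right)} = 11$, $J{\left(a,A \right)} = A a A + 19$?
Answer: $\frac{121816}{4085} + \frac{226 \sqrt{1429}}{335815} \approx 29.846$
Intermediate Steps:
$J{\left(a,A \right)} = 19 + a A^{2}$ ($J{\left(a,A \right)} = a A^{2} + 19 = 19 + a A^{2}$)
$\frac{J{\left(-35,-59 \right)}}{-4085} + \frac{\left(169 - 395\right) \frac{1}{-246 + B{\left(-17,25 \right)}}}{\sqrt{393 + 1036}} = \frac{19 - 35 \left(-59\right)^{2}}{-4085} + \frac{\left(169 - 395\right) \frac{1}{-246 + 11}}{\sqrt{393 + 1036}} = \left(19 - 121835\right) \left(- \frac{1}{4085}\right) + \frac{\left(-226\right) \frac{1}{-235}}{\sqrt{1429}} = \left(19 - 121835\right) \left(- \frac{1}{4085}\right) + \left(-226\right) \left(- \frac{1}{235}\right) \frac{\sqrt{1429}}{1429} = \left(-121816\right) \left(- \frac{1}{4085}\right) + \frac{226 \frac{\sqrt{1429}}{1429}}{235} = \frac{121816}{4085} + \frac{226 \sqrt{1429}}{335815}$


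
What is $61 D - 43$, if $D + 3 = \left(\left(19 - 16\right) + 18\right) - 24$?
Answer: $-409$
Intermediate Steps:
$D = -6$ ($D = -3 + \left(\left(\left(19 - 16\right) + 18\right) - 24\right) = -3 + \left(\left(3 + 18\right) - 24\right) = -3 + \left(21 - 24\right) = -3 - 3 = -6$)
$61 D - 43 = 61 \left(-6\right) - 43 = -366 - 43 = -409$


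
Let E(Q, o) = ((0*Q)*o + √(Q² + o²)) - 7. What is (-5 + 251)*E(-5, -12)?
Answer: 1476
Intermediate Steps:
E(Q, o) = -7 + √(Q² + o²) (E(Q, o) = (0*o + √(Q² + o²)) - 7 = (0 + √(Q² + o²)) - 7 = √(Q² + o²) - 7 = -7 + √(Q² + o²))
(-5 + 251)*E(-5, -12) = (-5 + 251)*(-7 + √((-5)² + (-12)²)) = 246*(-7 + √(25 + 144)) = 246*(-7 + √169) = 246*(-7 + 13) = 246*6 = 1476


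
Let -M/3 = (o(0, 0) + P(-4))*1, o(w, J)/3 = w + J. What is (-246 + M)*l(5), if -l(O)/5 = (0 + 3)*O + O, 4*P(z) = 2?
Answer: 24750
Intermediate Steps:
P(z) = ½ (P(z) = (¼)*2 = ½)
o(w, J) = 3*J + 3*w (o(w, J) = 3*(w + J) = 3*(J + w) = 3*J + 3*w)
M = -3/2 (M = -3*((3*0 + 3*0) + ½) = -3*((0 + 0) + ½) = -3*(0 + ½) = -3/2 ≈ -1.5000)
l(O) = -20*O (l(O) = -5*((0 + 3)*O + O) = -5*(3*O + O) = -20*O)
(-246 + M)*l(5) = (-246 - 3/2)*(-20*5) = -495/2*(-100) = 24750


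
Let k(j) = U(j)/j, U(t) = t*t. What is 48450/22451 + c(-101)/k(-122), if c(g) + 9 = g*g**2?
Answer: 11568700355/1369511 ≈ 8447.3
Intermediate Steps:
c(g) = -9 + g**3 (c(g) = -9 + g*g**2 = -9 + g**3)
U(t) = t**2
k(j) = j (k(j) = j**2/j = j)
48450/22451 + c(-101)/k(-122) = 48450/22451 + (-9 + (-101)**3)/(-122) = 48450*(1/22451) + (-9 - 1030301)*(-1/122) = 48450/22451 - 1030310*(-1/122) = 48450/22451 + 515155/61 = 11568700355/1369511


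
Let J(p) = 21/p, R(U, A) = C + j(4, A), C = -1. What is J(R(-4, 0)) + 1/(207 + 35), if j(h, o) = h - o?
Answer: 1695/242 ≈ 7.0041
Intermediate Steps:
R(U, A) = 3 - A (R(U, A) = -1 + (4 - A) = 3 - A)
J(R(-4, 0)) + 1/(207 + 35) = 21/(3 - 1*0) + 1/(207 + 35) = 21/(3 + 0) + 1/242 = 21/3 + 1/242 = 21*(⅓) + 1/242 = 7 + 1/242 = 1695/242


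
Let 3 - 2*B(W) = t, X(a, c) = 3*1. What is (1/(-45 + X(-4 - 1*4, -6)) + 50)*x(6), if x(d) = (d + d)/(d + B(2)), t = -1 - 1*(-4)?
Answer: 2099/21 ≈ 99.952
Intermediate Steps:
t = 3 (t = -1 + 4 = 3)
X(a, c) = 3
B(W) = 0 (B(W) = 3/2 - ½*3 = 3/2 - 3/2 = 0)
x(d) = 2 (x(d) = (d + d)/(d + 0) = (2*d)/d = 2)
(1/(-45 + X(-4 - 1*4, -6)) + 50)*x(6) = (1/(-45 + 3) + 50)*2 = (1/(-42) + 50)*2 = (-1/42 + 50)*2 = (2099/42)*2 = 2099/21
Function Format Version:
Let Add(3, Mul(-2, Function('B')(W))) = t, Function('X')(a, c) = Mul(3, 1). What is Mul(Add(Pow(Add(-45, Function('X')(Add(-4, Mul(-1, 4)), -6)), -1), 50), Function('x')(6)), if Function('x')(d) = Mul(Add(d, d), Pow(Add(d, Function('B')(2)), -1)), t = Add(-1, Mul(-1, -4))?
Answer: Rational(2099, 21) ≈ 99.952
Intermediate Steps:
t = 3 (t = Add(-1, 4) = 3)
Function('X')(a, c) = 3
Function('B')(W) = 0 (Function('B')(W) = Add(Rational(3, 2), Mul(Rational(-1, 2), 3)) = Add(Rational(3, 2), Rational(-3, 2)) = 0)
Function('x')(d) = 2 (Function('x')(d) = Mul(Add(d, d), Pow(Add(d, 0), -1)) = Mul(Mul(2, d), Pow(d, -1)) = 2)
Mul(Add(Pow(Add(-45, Function('X')(Add(-4, Mul(-1, 4)), -6)), -1), 50), Function('x')(6)) = Mul(Add(Pow(Add(-45, 3), -1), 50), 2) = Mul(Add(Pow(-42, -1), 50), 2) = Mul(Add(Rational(-1, 42), 50), 2) = Mul(Rational(2099, 42), 2) = Rational(2099, 21)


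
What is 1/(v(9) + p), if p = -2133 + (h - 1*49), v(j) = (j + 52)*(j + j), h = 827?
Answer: -1/257 ≈ -0.0038911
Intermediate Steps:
v(j) = 2*j*(52 + j) (v(j) = (52 + j)*(2*j) = 2*j*(52 + j))
p = -1355 (p = -2133 + (827 - 1*49) = -2133 + (827 - 49) = -2133 + 778 = -1355)
1/(v(9) + p) = 1/(2*9*(52 + 9) - 1355) = 1/(2*9*61 - 1355) = 1/(1098 - 1355) = 1/(-257) = -1/257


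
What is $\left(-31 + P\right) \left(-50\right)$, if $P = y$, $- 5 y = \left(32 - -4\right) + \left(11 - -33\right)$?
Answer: $2350$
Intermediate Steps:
$y = -16$ ($y = - \frac{\left(32 - -4\right) + \left(11 - -33\right)}{5} = - \frac{\left(32 + 4\right) + \left(11 + 33\right)}{5} = - \frac{36 + 44}{5} = \left(- \frac{1}{5}\right) 80 = -16$)
$P = -16$
$\left(-31 + P\right) \left(-50\right) = \left(-31 - 16\right) \left(-50\right) = \left(-47\right) \left(-50\right) = 2350$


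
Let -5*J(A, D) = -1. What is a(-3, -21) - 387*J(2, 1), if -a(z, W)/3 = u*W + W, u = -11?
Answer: -3537/5 ≈ -707.40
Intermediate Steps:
J(A, D) = 1/5 (J(A, D) = -1/5*(-1) = 1/5)
a(z, W) = 30*W (a(z, W) = -3*(-11*W + W) = -(-30)*W = 30*W)
a(-3, -21) - 387*J(2, 1) = 30*(-21) - 387*1/5 = -630 - 387/5 = -3537/5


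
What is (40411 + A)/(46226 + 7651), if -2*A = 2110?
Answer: 39356/53877 ≈ 0.73048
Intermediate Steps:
A = -1055 (A = -1/2*2110 = -1055)
(40411 + A)/(46226 + 7651) = (40411 - 1055)/(46226 + 7651) = 39356/53877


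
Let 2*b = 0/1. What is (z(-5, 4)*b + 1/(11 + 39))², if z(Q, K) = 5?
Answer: 1/2500 ≈ 0.00040000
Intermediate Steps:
b = 0 (b = (0/1)/2 = (0*1)/2 = (½)*0 = 0)
(z(-5, 4)*b + 1/(11 + 39))² = (5*0 + 1/(11 + 39))² = (0 + 1/50)² = (1/50)² = 1/2500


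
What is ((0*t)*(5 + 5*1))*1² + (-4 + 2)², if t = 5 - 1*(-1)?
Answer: 4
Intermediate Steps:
t = 6 (t = 5 + 1 = 6)
((0*t)*(5 + 5*1))*1² + (-4 + 2)² = ((0*6)*(5 + 5*1))*1² + (-4 + 2)² = (0*(5 + 5))*1 + (-2)² = (0*10)*1 + 4 = 0*1 + 4 = 0 + 4 = 4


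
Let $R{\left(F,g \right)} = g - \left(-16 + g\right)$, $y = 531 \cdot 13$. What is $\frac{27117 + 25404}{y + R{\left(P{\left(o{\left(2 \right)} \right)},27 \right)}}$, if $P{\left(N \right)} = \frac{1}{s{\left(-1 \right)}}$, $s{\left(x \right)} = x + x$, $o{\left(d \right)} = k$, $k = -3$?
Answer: $\frac{52521}{6919} \approx 7.5908$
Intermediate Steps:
$o{\left(d \right)} = -3$
$y = 6903$
$s{\left(x \right)} = 2 x$
$P{\left(N \right)} = - \frac{1}{2}$ ($P{\left(N \right)} = \frac{1}{2 \left(-1\right)} = \frac{1}{-2} = - \frac{1}{2}$)
$R{\left(F,g \right)} = 16$
$\frac{27117 + 25404}{y + R{\left(P{\left(o{\left(2 \right)} \right)},27 \right)}} = \frac{27117 + 25404}{6903 + 16} = \frac{52521}{6919}$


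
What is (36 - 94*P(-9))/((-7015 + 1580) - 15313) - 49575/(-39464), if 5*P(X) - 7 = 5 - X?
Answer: 33421211/26243560 ≈ 1.2735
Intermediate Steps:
P(X) = 12/5 - X/5 (P(X) = 7/5 + (5 - X)/5 = 7/5 + (1 - X/5) = 12/5 - X/5)
(36 - 94*P(-9))/((-7015 + 1580) - 15313) - 49575/(-39464) = (36 - 94*(12/5 - ⅕*(-9)))/((-7015 + 1580) - 15313) - 49575/(-39464) = (36 - 94*(12/5 + 9/5))/(-5435 - 15313) - 49575*(-1/39464) = (36 - 94*21/5)/(-20748) + 49575/39464 = (36 - 1974/5)*(-1/20748) + 49575/39464 = -1794/5*(-1/20748) + 49575/39464 = 23/1330 + 49575/39464 = 33421211/26243560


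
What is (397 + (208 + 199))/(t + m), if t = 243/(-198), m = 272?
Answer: 17688/5957 ≈ 2.9693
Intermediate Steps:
t = -27/22 (t = 243*(-1/198) = -27/22 ≈ -1.2273)
(397 + (208 + 199))/(t + m) = (397 + (208 + 199))/(-27/22 + 272) = (397 + 407)/(5957/22) = 804*(22/5957) = 17688/5957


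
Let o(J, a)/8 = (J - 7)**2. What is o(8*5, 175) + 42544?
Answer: 51256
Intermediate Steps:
o(J, a) = 8*(-7 + J)**2 (o(J, a) = 8*(J - 7)**2 = 8*(-7 + J)**2)
o(8*5, 175) + 42544 = 8*(-7 + 8*5)**2 + 42544 = 8*(-7 + 40)**2 + 42544 = 8*33**2 + 42544 = 8*1089 + 42544 = 8712 + 42544 = 51256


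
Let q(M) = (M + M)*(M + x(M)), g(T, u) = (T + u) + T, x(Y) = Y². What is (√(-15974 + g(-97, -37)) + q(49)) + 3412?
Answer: 243512 + I*√16205 ≈ 2.4351e+5 + 127.3*I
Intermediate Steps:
g(T, u) = u + 2*T
q(M) = 2*M*(M + M²) (q(M) = (M + M)*(M + M²) = (2*M)*(M + M²) = 2*M*(M + M²))
(√(-15974 + g(-97, -37)) + q(49)) + 3412 = (√(-15974 + (-37 + 2*(-97))) + 2*49²*(1 + 49)) + 3412 = (√(-15974 + (-37 - 194)) + 2*2401*50) + 3412 = (√(-15974 - 231) + 240100) + 3412 = (√(-16205) + 240100) + 3412 = (I*√16205 + 240100) + 3412 = (240100 + I*√16205) + 3412 = 243512 + I*√16205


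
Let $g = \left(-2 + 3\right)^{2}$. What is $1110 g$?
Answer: $1110$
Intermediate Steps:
$g = 1$ ($g = 1^{2} = 1$)
$1110 g = 1110 \cdot 1 = 1110$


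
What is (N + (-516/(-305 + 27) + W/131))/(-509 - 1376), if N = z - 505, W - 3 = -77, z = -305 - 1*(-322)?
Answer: 1772496/6864793 ≈ 0.25820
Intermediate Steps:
z = 17 (z = -305 + 322 = 17)
W = -74 (W = 3 - 77 = -74)
N = -488 (N = 17 - 505 = -488)
(N + (-516/(-305 + 27) + W/131))/(-509 - 1376) = (-488 + (-516/(-305 + 27) - 74/131))/(-509 - 1376) = (-488 + (-516/(-278) - 74*1/131))/(-1885) = -(-488 + (-516*(-1/278) - 74/131))/1885 = -(-488 + (258/139 - 74/131))/1885 = -(-488 + 23512/18209)/1885 = -1/1885*(-8862480/18209) = 1772496/6864793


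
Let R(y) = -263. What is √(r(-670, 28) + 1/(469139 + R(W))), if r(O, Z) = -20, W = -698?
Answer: I*√1099223399661/234438 ≈ 4.4721*I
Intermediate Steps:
√(r(-670, 28) + 1/(469139 + R(W))) = √(-20 + 1/(469139 - 263)) = √(-20 + 1/468876) = √(-9377519/468876) = I*√1099223399661/234438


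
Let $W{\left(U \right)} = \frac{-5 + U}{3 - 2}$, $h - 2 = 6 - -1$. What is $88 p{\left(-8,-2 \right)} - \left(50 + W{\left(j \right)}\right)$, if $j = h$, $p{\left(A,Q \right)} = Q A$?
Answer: $1354$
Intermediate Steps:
$p{\left(A,Q \right)} = A Q$
$h = 9$ ($h = 2 + \left(6 - -1\right) = 2 + \left(6 + 1\right) = 2 + 7 = 9$)
$j = 9$
$W{\left(U \right)} = -5 + U$ ($W{\left(U \right)} = \frac{-5 + U}{1} = \left(-5 + U\right) 1 = -5 + U$)
$88 p{\left(-8,-2 \right)} - \left(50 + W{\left(j \right)}\right) = 88 \left(\left(-8\right) \left(-2\right)\right) - 54 = 88 \cdot 16 - 54 = 1408 - 54 = 1354$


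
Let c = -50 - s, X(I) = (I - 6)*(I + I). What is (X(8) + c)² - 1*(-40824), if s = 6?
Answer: 41400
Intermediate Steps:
X(I) = 2*I*(-6 + I) (X(I) = (-6 + I)*(2*I) = 2*I*(-6 + I))
c = -56 (c = -50 - 1*6 = -50 - 6 = -56)
(X(8) + c)² - 1*(-40824) = (2*8*(-6 + 8) - 56)² - 1*(-40824) = (2*8*2 - 56)² + 40824 = (32 - 56)² + 40824 = (-24)² + 40824 = 576 + 40824 = 41400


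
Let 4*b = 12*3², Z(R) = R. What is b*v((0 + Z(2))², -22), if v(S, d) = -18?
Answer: -486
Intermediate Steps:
b = 27 (b = (12*3²)/4 = (12*9)/4 = (¼)*108 = 27)
b*v((0 + Z(2))², -22) = 27*(-18) = -486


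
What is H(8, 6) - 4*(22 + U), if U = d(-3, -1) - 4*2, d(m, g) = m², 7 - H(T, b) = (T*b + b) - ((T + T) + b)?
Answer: -117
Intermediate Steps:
H(T, b) = 7 + 2*T - T*b (H(T, b) = 7 - ((T*b + b) - ((T + T) + b)) = 7 - ((b + T*b) - (2*T + b)) = 7 - ((b + T*b) - (b + 2*T)) = 7 - ((b + T*b) + (-b - 2*T)) = 7 - (-2*T + T*b) = 7 + (2*T - T*b) = 7 + 2*T - T*b)
U = 1 (U = (-3)² - 4*2 = 9 - 8 = 1)
H(8, 6) - 4*(22 + U) = (7 + 2*8 - 1*8*6) - 4*(22 + 1) = (7 + 16 - 48) - 4*23 = -25 - 92 = -117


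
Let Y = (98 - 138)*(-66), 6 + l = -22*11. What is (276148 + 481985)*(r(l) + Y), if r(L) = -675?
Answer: 1489731345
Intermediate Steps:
l = -248 (l = -6 - 22*11 = -6 - 242 = -248)
Y = 2640 (Y = -40*(-66) = 2640)
(276148 + 481985)*(r(l) + Y) = (276148 + 481985)*(-675 + 2640) = 758133*1965 = 1489731345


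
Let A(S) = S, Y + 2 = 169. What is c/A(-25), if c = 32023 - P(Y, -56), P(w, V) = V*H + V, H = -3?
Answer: -31911/25 ≈ -1276.4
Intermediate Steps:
Y = 167 (Y = -2 + 169 = 167)
P(w, V) = -2*V (P(w, V) = V*(-3) + V = -3*V + V = -2*V)
c = 31911 (c = 32023 - (-2)*(-56) = 32023 - 1*112 = 32023 - 112 = 31911)
c/A(-25) = 31911/(-25) = 31911*(-1/25) = -31911/25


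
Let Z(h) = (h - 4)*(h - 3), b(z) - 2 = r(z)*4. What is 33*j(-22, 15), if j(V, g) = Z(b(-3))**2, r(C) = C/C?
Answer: 1188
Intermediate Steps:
r(C) = 1
b(z) = 6 (b(z) = 2 + 1*4 = 2 + 4 = 6)
Z(h) = (-4 + h)*(-3 + h)
j(V, g) = 36 (j(V, g) = (12 + 6**2 - 7*6)**2 = (12 + 36 - 42)**2 = 6**2 = 36)
33*j(-22, 15) = 33*36 = 1188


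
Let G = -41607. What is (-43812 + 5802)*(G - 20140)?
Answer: 2347003470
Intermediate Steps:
(-43812 + 5802)*(G - 20140) = (-43812 + 5802)*(-41607 - 20140) = -38010*(-61747) = 2347003470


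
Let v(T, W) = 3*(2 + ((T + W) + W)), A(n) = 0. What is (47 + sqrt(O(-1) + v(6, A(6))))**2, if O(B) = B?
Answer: (47 + sqrt(23))**2 ≈ 2682.8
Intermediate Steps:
v(T, W) = 6 + 3*T + 6*W (v(T, W) = 3*(2 + (T + 2*W)) = 3*(2 + T + 2*W) = 6 + 3*T + 6*W)
(47 + sqrt(O(-1) + v(6, A(6))))**2 = (47 + sqrt(-1 + (6 + 3*6 + 6*0)))**2 = (47 + sqrt(-1 + (6 + 18 + 0)))**2 = (47 + sqrt(-1 + 24))**2 = (47 + sqrt(23))**2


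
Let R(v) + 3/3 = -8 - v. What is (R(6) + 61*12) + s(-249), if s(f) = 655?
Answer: 1372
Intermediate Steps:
R(v) = -9 - v (R(v) = -1 + (-8 - v) = -9 - v)
(R(6) + 61*12) + s(-249) = ((-9 - 1*6) + 61*12) + 655 = ((-9 - 6) + 732) + 655 = (-15 + 732) + 655 = 717 + 655 = 1372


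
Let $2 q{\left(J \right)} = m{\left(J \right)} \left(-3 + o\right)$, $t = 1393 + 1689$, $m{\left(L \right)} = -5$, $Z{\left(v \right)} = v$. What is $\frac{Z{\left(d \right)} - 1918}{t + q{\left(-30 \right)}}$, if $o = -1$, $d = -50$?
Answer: $- \frac{492}{773} \approx -0.63648$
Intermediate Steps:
$t = 3082$
$q{\left(J \right)} = 10$ ($q{\left(J \right)} = \frac{\left(-5\right) \left(-3 - 1\right)}{2} = \frac{\left(-5\right) \left(-4\right)}{2} = \frac{1}{2} \cdot 20 = 10$)
$\frac{Z{\left(d \right)} - 1918}{t + q{\left(-30 \right)}} = \frac{-50 - 1918}{3082 + 10} = - \frac{1968}{3092} = \left(-1968\right) \frac{1}{3092} = - \frac{492}{773}$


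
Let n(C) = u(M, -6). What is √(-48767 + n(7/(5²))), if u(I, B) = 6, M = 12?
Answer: I*√48761 ≈ 220.82*I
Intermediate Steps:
n(C) = 6
√(-48767 + n(7/(5²))) = √(-48767 + 6) = √(-48761) = I*√48761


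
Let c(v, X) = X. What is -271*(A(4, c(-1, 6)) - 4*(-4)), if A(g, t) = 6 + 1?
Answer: -6233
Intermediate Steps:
A(g, t) = 7
-271*(A(4, c(-1, 6)) - 4*(-4)) = -271*(7 - 4*(-4)) = -271*(7 + 16) = -271*23 = -6233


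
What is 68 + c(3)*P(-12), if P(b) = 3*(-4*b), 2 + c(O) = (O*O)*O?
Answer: 3668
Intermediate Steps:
c(O) = -2 + O³ (c(O) = -2 + (O*O)*O = -2 + O²*O = -2 + O³)
P(b) = -12*b
68 + c(3)*P(-12) = 68 + (-2 + 3³)*(-12*(-12)) = 68 + (-2 + 27)*144 = 68 + 25*144 = 68 + 3600 = 3668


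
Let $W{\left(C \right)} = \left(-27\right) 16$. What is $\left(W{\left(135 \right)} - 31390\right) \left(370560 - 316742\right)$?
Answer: $-1712596396$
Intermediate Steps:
$W{\left(C \right)} = -432$
$\left(W{\left(135 \right)} - 31390\right) \left(370560 - 316742\right) = \left(-432 - 31390\right) \left(370560 - 316742\right) = \left(-31822\right) 53818 = -1712596396$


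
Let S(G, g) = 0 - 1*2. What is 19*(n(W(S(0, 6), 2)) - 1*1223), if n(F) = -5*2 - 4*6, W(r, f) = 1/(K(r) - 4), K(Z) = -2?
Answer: -23883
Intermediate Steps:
S(G, g) = -2 (S(G, g) = 0 - 2 = -2)
W(r, f) = -1/6 (W(r, f) = 1/(-2 - 4) = 1/(-6) = -1/6)
n(F) = -34 (n(F) = -10 - 24 = -34)
19*(n(W(S(0, 6), 2)) - 1*1223) = 19*(-34 - 1*1223) = 19*(-34 - 1223) = 19*(-1257) = -23883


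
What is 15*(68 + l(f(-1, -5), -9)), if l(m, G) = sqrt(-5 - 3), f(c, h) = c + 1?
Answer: 1020 + 30*I*sqrt(2) ≈ 1020.0 + 42.426*I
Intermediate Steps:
f(c, h) = 1 + c
l(m, G) = 2*I*sqrt(2) (l(m, G) = sqrt(-8) = 2*I*sqrt(2))
15*(68 + l(f(-1, -5), -9)) = 15*(68 + 2*I*sqrt(2)) = 1020 + 30*I*sqrt(2)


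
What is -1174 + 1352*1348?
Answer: 1821322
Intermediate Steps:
-1174 + 1352*1348 = -1174 + 1822496 = 1821322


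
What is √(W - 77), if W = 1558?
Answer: √1481 ≈ 38.484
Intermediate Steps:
√(W - 77) = √(1558 - 77) = √1481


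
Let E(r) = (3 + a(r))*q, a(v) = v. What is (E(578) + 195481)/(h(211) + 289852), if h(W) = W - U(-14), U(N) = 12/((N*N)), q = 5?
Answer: 4860457/7106542 ≈ 0.68394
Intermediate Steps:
U(N) = 12/N² (U(N) = 12/(N²) = 12/N²)
E(r) = 15 + 5*r (E(r) = (3 + r)*5 = 15 + 5*r)
h(W) = -3/49 + W (h(W) = W - 12/(-14)² = W - 12/196 = W - 1*3/49 = W - 3/49 = -3/49 + W)
(E(578) + 195481)/(h(211) + 289852) = ((15 + 5*578) + 195481)/((-3/49 + 211) + 289852) = ((15 + 2890) + 195481)/(10336/49 + 289852) = (2905 + 195481)/(14213084/49) = 198386*(49/14213084) = 4860457/7106542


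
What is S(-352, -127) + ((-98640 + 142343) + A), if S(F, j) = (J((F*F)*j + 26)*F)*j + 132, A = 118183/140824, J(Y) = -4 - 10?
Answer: -81962407121/140824 ≈ -5.8202e+5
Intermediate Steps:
J(Y) = -14
A = 118183/140824 (A = 118183*(1/140824) = 118183/140824 ≈ 0.83922)
S(F, j) = 132 - 14*F*j (S(F, j) = (-14*F)*j + 132 = -14*F*j + 132 = 132 - 14*F*j)
S(-352, -127) + ((-98640 + 142343) + A) = (132 - 14*(-352)*(-127)) + ((-98640 + 142343) + 118183/140824) = (132 - 625856) + (43703 + 118183/140824) = -625724 + 6154549455/140824 = -81962407121/140824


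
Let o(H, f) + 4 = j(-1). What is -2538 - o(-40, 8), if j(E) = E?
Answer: -2533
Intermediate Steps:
o(H, f) = -5 (o(H, f) = -4 - 1 = -5)
-2538 - o(-40, 8) = -2538 - 1*(-5) = -2538 + 5 = -2533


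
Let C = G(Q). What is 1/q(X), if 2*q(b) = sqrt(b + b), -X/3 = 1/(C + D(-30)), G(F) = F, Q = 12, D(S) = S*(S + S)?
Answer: -2*I*sqrt(302) ≈ -34.756*I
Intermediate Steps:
D(S) = 2*S**2 (D(S) = S*(2*S) = 2*S**2)
C = 12
X = -1/604 (X = -3/(12 + 2*(-30)**2) = -3/(12 + 2*900) = -3/(12 + 1800) = -3/1812 = -3*1/1812 = -1/604 ≈ -0.0016556)
q(b) = sqrt(2)*sqrt(b)/2 (q(b) = sqrt(b + b)/2 = sqrt(2*b)/2 = (sqrt(2)*sqrt(b))/2 = sqrt(2)*sqrt(b)/2)
1/q(X) = 1/(sqrt(2)*sqrt(-1/604)/2) = 1/(sqrt(2)*(I*sqrt(151)/302)/2) = 1/(I*sqrt(302)/604) = -2*I*sqrt(302)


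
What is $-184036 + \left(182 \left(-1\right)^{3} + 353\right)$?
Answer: $-183865$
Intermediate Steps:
$-184036 + \left(182 \left(-1\right)^{3} + 353\right) = -184036 + \left(182 \left(-1\right) + 353\right) = -184036 + \left(-182 + 353\right) = -184036 + 171 = -183865$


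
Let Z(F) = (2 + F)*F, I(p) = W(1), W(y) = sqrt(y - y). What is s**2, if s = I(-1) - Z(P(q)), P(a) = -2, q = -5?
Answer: 0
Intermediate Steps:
W(y) = 0 (W(y) = sqrt(0) = 0)
I(p) = 0
Z(F) = F*(2 + F)
s = 0 (s = 0 - (-2)*(2 - 2) = 0 - (-2)*0 = 0 - 1*0 = 0 + 0 = 0)
s**2 = 0**2 = 0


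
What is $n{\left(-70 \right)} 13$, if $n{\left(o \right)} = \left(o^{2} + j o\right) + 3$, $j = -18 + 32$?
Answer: $50999$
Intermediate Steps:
$j = 14$
$n{\left(o \right)} = 3 + o^{2} + 14 o$ ($n{\left(o \right)} = \left(o^{2} + 14 o\right) + 3 = 3 + o^{2} + 14 o$)
$n{\left(-70 \right)} 13 = \left(3 + \left(-70\right)^{2} + 14 \left(-70\right)\right) 13 = \left(3 + 4900 - 980\right) 13 = 3923 \cdot 13 = 50999$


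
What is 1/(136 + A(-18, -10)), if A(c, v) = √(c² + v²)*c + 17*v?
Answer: 17/68110 - 9*√106/34055 ≈ -0.0024713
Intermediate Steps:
A(c, v) = 17*v + c*√(c² + v²) (A(c, v) = c*√(c² + v²) + 17*v = 17*v + c*√(c² + v²))
1/(136 + A(-18, -10)) = 1/(136 + (17*(-10) - 18*√((-18)² + (-10)²))) = 1/(136 + (-170 - 18*√(324 + 100))) = 1/(136 + (-170 - 36*√106)) = 1/(-34 - 36*√106)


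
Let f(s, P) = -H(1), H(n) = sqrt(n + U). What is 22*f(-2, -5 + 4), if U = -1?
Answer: 0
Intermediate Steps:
H(n) = sqrt(-1 + n) (H(n) = sqrt(n - 1) = sqrt(-1 + n))
f(s, P) = 0 (f(s, P) = -sqrt(-1 + 1) = -sqrt(0) = -1*0 = 0)
22*f(-2, -5 + 4) = 22*0 = 0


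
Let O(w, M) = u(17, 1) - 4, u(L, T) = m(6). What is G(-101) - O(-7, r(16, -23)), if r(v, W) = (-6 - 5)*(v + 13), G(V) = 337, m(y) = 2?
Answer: 339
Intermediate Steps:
u(L, T) = 2
r(v, W) = -143 - 11*v (r(v, W) = -11*(13 + v) = -143 - 11*v)
O(w, M) = -2 (O(w, M) = 2 - 4 = -2)
G(-101) - O(-7, r(16, -23)) = 337 - 1*(-2) = 337 + 2 = 339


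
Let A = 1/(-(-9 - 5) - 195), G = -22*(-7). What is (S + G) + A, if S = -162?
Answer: -1449/181 ≈ -8.0055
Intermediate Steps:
G = 154
A = -1/181 (A = 1/(-1*(-14) - 195) = 1/(14 - 195) = 1/(-181) = -1/181 ≈ -0.0055249)
(S + G) + A = (-162 + 154) - 1/181 = -8 - 1/181 = -1449/181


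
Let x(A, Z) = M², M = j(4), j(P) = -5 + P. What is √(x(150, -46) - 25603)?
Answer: I*√25602 ≈ 160.01*I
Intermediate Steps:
M = -1 (M = -5 + 4 = -1)
x(A, Z) = 1 (x(A, Z) = (-1)² = 1)
√(x(150, -46) - 25603) = √(1 - 25603) = √(-25602) = I*√25602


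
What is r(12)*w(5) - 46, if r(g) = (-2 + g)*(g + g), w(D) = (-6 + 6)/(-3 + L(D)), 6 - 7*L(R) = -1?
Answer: -46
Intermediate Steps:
L(R) = 1 (L(R) = 6/7 - ⅐*(-1) = 6/7 + ⅐ = 1)
w(D) = 0 (w(D) = (-6 + 6)/(-3 + 1) = 0/(-2) = 0*(-½) = 0)
r(g) = 2*g*(-2 + g) (r(g) = (-2 + g)*(2*g) = 2*g*(-2 + g))
r(12)*w(5) - 46 = (2*12*(-2 + 12))*0 - 46 = (2*12*10)*0 - 46 = 240*0 - 46 = 0 - 46 = -46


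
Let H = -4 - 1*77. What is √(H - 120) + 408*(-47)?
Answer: -19176 + I*√201 ≈ -19176.0 + 14.177*I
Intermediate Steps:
H = -81 (H = -4 - 77 = -81)
√(H - 120) + 408*(-47) = √(-81 - 120) + 408*(-47) = √(-201) - 19176 = I*√201 - 19176 = -19176 + I*√201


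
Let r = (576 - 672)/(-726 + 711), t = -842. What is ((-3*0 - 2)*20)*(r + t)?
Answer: 33424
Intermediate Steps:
r = 32/5 (r = -96/(-15) = -96*(-1/15) = 32/5 ≈ 6.4000)
((-3*0 - 2)*20)*(r + t) = ((-3*0 - 2)*20)*(32/5 - 842) = ((0 - 2)*20)*(-4178/5) = -2*20*(-4178/5) = -40*(-4178/5) = 33424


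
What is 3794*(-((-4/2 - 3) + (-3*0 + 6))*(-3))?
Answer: 11382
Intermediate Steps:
3794*(-((-4/2 - 3) + (-3*0 + 6))*(-3)) = 3794*(-(((1/2)*(-4) - 3) + (0 + 6))*(-3)) = 3794*(-((-2 - 3) + 6)*(-3)) = 3794*(-(-5 + 6)*(-3)) = 3794*(-(-3)) = 3794*(-1*(-3)) = 3794*3 = 11382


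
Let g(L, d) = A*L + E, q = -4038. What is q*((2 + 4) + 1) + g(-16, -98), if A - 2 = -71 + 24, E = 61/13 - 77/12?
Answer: -4297445/156 ≈ -27548.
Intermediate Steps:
E = -269/156 (E = 61*(1/13) - 77*1/12 = 61/13 - 77/12 = -269/156 ≈ -1.7244)
A = -45 (A = 2 + (-71 + 24) = 2 - 47 = -45)
g(L, d) = -269/156 - 45*L (g(L, d) = -45*L - 269/156 = -269/156 - 45*L)
q*((2 + 4) + 1) + g(-16, -98) = -4038*((2 + 4) + 1) + (-269/156 - 45*(-16)) = -4038*(6 + 1) + (-269/156 + 720) = -4038*7 + 112051/156 = -28266 + 112051/156 = -4297445/156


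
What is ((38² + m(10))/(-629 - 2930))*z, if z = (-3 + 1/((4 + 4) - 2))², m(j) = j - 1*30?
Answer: -102884/32031 ≈ -3.2120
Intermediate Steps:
m(j) = -30 + j (m(j) = j - 30 = -30 + j)
z = 289/36 (z = (-3 + 1/(8 - 2))² = (-3 + 1/6)² = (-3 + ⅙)² = (-17/6)² = 289/36 ≈ 8.0278)
((38² + m(10))/(-629 - 2930))*z = ((38² + (-30 + 10))/(-629 - 2930))*(289/36) = ((1444 - 20)/(-3559))*(289/36) = (1424*(-1/3559))*(289/36) = -1424/3559*289/36 = -102884/32031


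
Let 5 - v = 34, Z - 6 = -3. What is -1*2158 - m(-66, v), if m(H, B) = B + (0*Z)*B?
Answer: -2129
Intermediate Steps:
Z = 3 (Z = 6 - 3 = 3)
v = -29 (v = 5 - 1*34 = 5 - 34 = -29)
m(H, B) = B (m(H, B) = B + (0*3)*B = B + 0*B = B + 0 = B)
-1*2158 - m(-66, v) = -1*2158 - 1*(-29) = -2158 + 29 = -2129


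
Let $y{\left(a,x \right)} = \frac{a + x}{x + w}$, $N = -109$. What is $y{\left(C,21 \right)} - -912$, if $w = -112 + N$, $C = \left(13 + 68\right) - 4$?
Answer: $\frac{91151}{100} \approx 911.51$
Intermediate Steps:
$C = 77$ ($C = 81 - 4 = 77$)
$w = -221$ ($w = -112 - 109 = -221$)
$y{\left(a,x \right)} = \frac{a + x}{-221 + x}$ ($y{\left(a,x \right)} = \frac{a + x}{x - 221} = \frac{a + x}{-221 + x}$)
$y{\left(C,21 \right)} - -912 = \frac{77 + 21}{-221 + 21} - -912 = \frac{1}{-200} \cdot 98 + 912 = \left(- \frac{1}{200}\right) 98 + 912 = - \frac{49}{100} + 912 = \frac{91151}{100}$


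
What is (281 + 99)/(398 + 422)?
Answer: 19/41 ≈ 0.46341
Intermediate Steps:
(281 + 99)/(398 + 422) = 380/820 = 380*(1/820) = 19/41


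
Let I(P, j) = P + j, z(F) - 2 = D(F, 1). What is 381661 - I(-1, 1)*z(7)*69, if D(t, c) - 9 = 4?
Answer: 381661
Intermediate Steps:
D(t, c) = 13 (D(t, c) = 9 + 4 = 13)
z(F) = 15 (z(F) = 2 + 13 = 15)
381661 - I(-1, 1)*z(7)*69 = 381661 - (-1 + 1)*15*69 = 381661 - 0*15*69 = 381661 - 0*69 = 381661 - 1*0 = 381661 + 0 = 381661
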